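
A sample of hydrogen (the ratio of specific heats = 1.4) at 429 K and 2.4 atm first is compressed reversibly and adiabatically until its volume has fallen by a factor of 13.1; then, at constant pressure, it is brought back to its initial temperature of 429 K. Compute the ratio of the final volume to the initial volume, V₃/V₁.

Adiabatic step: V₂/V₁ = 0.07634; T₂ = T₁·13.1^(0.4) = 1201 K.
Isobaric step: V₃/V₂ = T₃/T₂ = 429/1201.
V₃/V₁ = (V₂/V₁)(V₃/V₂) = 0.07634 × (429/1201) = 0.02728.

V₃/V₁ ≈ 0.0273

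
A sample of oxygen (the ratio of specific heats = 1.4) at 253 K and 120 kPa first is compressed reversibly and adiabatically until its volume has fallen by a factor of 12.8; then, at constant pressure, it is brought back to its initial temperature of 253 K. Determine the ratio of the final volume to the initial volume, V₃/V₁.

Adiabatic step: V₂/V₁ = 0.07812; T₂ = T₁·12.8^(0.4) = 701.5 K.
Isobaric step: V₃/V₂ = T₃/T₂ = 253/701.5.
V₃/V₁ = (V₂/V₁)(V₃/V₂) = 0.07812 × (253/701.5) = 0.02818.

V₃/V₁ ≈ 0.0282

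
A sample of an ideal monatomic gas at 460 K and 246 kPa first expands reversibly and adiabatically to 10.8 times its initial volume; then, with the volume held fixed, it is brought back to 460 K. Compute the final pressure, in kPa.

P₃ ≈ 22.8 kPa

For a monatomic ideal gas γ = 5/3.
Adiabatic step (PV^γ = const): P₂ = 246×(1/10.8)^(5/3) = 4.662 kPa; T₂ = 460×(1/10.8)^(2/3) = 94.15 K.
Isochoric: P₃ = P₂(T₃/T₂) = 4.662 × (460/94.15) = 22.78 kPa.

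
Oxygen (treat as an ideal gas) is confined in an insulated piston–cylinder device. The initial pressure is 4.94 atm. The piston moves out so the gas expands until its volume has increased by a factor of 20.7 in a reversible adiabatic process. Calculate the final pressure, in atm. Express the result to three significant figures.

Since PV^γ is constant along a reversible adiabat, P₂ = P₁ (V₁/V₂)^γ.
For a diatomic ideal gas γ = 7/5.
P₂ = 4.94 × (1/20.7)^(7/5) = 0.07102 atm.

P₂ ≈ 0.0710 atm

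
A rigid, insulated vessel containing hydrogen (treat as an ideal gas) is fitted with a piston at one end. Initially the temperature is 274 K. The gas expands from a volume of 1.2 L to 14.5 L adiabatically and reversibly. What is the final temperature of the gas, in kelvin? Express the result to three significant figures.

For a reversible adiabat TV^(γ−1) is constant, so T₂ = T₁ (V₁/V₂)^(γ−1).
For a diatomic ideal gas γ = 7/5, so γ−1 = 2/5.
T₂ = 274 × (1.2/14.5)^(2/5) = 101.1 K.

T₂ ≈ 101 K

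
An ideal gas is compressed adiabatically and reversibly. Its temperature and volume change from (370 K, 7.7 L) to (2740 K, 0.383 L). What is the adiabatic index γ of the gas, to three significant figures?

γ ≈ 1.67

TV^(γ−1) = const ⇒ γ − 1 = ln(T₂/T₁) / ln(V₁/V₂).
γ = 1 + ln(2740/370) / ln(7.7/0.383) = 1.667.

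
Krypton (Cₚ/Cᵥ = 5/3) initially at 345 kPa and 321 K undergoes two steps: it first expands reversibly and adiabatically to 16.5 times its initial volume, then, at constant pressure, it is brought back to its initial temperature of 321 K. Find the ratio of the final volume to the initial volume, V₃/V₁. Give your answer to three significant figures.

V₃/V₁ ≈ 107

Adiabatic step: V₂/V₁ = 16.5; T₂ = T₁·(1/16.5)^(2/3) = 49.53 K.
Isobaric step: V₃/V₂ = T₃/T₂ = 321/49.53.
V₃/V₁ = (V₂/V₁)(V₃/V₂) = 16.5 × (321/49.53) = 106.9.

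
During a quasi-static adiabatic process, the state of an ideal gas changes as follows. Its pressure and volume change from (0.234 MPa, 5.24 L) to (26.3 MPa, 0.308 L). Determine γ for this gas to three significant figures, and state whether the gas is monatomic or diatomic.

PV^γ = const ⇒ γ = ln(P₂/P₁) / ln(V₁/V₂).
γ = ln(26.3/0.234) / ln(5.24/0.308) = 1.666.
γ ≈ 1.67 is close to 5/3, so the gas is monatomic.

γ ≈ 1.67; monatomic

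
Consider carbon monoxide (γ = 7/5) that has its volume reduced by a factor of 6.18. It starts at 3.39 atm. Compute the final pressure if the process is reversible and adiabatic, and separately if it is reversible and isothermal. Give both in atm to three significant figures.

adiabatic: 43.4 atm; isothermal: 21.0 atm

Isothermal: P₂ = P₁(V₁/V₂) = 3.39×6.18 = 20.95 atm.
Adiabatic: P₂ = P₁(V₁/V₂)^γ = 3.39×6.18^(7/5) = 43.41 atm.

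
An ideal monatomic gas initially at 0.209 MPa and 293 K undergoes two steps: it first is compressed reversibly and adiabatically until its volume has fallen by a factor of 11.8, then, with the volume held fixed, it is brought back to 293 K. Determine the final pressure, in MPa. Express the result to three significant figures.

P₃ ≈ 2.47 MPa

For a monatomic ideal gas γ = 5/3.
Adiabatic step (PV^γ = const): P₂ = 0.209×11.8^(5/3) = 12.78 MPa; T₂ = 293×11.8^(2/3) = 1519 K.
Isochoric: P₃ = P₂(T₃/T₂) = 12.78 × (293/1519) = 2.466 MPa.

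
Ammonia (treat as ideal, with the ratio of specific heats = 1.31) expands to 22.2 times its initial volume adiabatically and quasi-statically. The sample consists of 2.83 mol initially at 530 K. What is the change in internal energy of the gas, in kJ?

ΔU ≈ -24.8 kJ

For a reversible adiabat TV^(γ−1) is constant, so T₂ = T₁ (V₁/V₂)^(γ−1).
T₂ = 530 × (1/22.2)^(0.31) = 202.7 K.
Q = 0, so ΔU = W_on_gas = nCᵥΔT with Cᵥ = R/(γ−1) = 26.82 J/(mol·K).
ΔU = 2.83 × 26.82 × (202.7 − 530) = -24840 J.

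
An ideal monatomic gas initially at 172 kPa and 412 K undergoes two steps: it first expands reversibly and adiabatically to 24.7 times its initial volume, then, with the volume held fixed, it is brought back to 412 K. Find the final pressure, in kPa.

P₃ ≈ 6.96 kPa

For a monatomic ideal gas γ = 5/3.
Adiabatic step (PV^γ = const): P₂ = 172×(1/24.7)^(5/3) = 0.821 kPa; T₂ = 412×(1/24.7)^(2/3) = 48.58 K.
Isochoric: P₃ = P₂(T₃/T₂) = 0.821 × (412/48.58) = 6.964 kPa.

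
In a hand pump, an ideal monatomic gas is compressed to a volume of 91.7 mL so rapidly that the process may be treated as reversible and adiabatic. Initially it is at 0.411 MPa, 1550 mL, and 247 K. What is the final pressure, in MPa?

Adiabatic: P₁V₁^γ = P₂V₂^γ ⇒ P₂ = P₁ (V₁/V₂)^γ.
γ = 5/3 for a monatomic ideal gas.
P₂ = 0.411 × (1550/91.7)^(5/3) = 45.76 MPa.

P₂ ≈ 45.8 MPa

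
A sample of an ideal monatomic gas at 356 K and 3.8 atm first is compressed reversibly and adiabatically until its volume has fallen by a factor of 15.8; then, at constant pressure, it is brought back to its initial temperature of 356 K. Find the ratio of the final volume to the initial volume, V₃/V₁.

For a monatomic ideal gas γ = 5/3.
Adiabatic step: V₂/V₁ = 0.06329; T₂ = T₁·15.8^(2/3) = 2242 K.
Isobaric step: V₃/V₂ = T₃/T₂ = 356/2242.
V₃/V₁ = (V₂/V₁)(V₃/V₂) = 0.06329 × (356/2242) = 0.01005.

V₃/V₁ ≈ 0.0101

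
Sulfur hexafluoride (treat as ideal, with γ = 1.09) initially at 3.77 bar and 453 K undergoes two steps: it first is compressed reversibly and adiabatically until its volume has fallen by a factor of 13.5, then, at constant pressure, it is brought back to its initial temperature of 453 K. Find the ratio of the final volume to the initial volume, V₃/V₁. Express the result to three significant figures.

V₃/V₁ ≈ 0.0586

Adiabatic step: V₂/V₁ = 0.07407; T₂ = T₁·13.5^(0.09) = 572.6 K.
Isobaric step: V₃/V₂ = T₃/T₂ = 453/572.6.
V₃/V₁ = (V₂/V₁)(V₃/V₂) = 0.07407 × (453/572.6) = 0.05861.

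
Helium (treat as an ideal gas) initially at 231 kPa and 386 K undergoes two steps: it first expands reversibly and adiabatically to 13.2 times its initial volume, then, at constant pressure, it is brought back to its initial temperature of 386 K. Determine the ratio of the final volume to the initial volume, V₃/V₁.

V₃/V₁ ≈ 73.7

For a monatomic ideal gas γ = 5/3.
Adiabatic step: V₂/V₁ = 13.2; T₂ = T₁·(1/13.2)^(2/3) = 69.11 K.
Isobaric step: V₃/V₂ = T₃/T₂ = 386/69.11.
V₃/V₁ = (V₂/V₁)(V₃/V₂) = 13.2 × (386/69.11) = 73.73.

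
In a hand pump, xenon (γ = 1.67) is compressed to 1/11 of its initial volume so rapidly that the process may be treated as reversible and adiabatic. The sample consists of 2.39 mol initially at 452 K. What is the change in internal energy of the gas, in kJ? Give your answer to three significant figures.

ΔU ≈ 53.4 kJ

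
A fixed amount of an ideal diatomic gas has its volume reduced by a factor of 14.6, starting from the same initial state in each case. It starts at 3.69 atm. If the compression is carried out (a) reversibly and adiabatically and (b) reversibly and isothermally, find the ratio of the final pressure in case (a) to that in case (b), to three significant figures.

P_adiabatic / P_isothermal ≈ 2.92

For a diatomic ideal gas γ = 7/5.
Isothermal: P_b = P₁(V₁/V₂) = 3.69×14.6.
Adiabatic: P_a = P₁(V₁/V₂)^γ = 3.69×14.6^(7/5).
P_a/P_b = (V₁/V₂)^(γ−1) = 14.6^(2/5) = 2.922.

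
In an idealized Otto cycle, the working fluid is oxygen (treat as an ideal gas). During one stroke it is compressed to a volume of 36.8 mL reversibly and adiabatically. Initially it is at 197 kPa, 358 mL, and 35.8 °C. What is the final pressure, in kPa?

P₂ ≈ 4760 kPa

Since PV^γ is constant along a reversible adiabat, P₂ = P₁ (V₁/V₂)^γ.
γ = 7/5 for a diatomic ideal gas.
P₂ = 197 × (358/36.8)^(7/5) = 4761 kPa.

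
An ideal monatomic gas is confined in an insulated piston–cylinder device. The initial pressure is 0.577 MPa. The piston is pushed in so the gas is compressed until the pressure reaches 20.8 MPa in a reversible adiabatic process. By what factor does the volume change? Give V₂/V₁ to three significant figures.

V₂/V₁ ≈ 0.116

From PV^γ = const, V₂/V₁ = (P₁/P₂)^(1/γ).
For a monatomic ideal gas γ = 5/3.
V₂/V₁ = (0.577/20.8)^(3/5) = 0.1164.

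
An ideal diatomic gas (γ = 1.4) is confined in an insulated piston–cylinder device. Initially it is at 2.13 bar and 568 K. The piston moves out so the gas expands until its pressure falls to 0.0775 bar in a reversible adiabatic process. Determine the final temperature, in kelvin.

T₂ ≈ 220 K

Along an adiabat T P^((1−γ)/γ) is constant, so T₂ = T₁ (P₂/P₁)^((γ−1)/γ).
T₂ = 568 × (0.0775/2.13)^(0.286) = 220.4 K.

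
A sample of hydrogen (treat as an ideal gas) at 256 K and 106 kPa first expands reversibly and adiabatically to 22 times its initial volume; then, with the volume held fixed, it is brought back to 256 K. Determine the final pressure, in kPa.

For a diatomic ideal gas γ = 7/5.
Adiabatic step (PV^γ = const): P₂ = 106×(1/22)^(7/5) = 1.399 kPa; T₂ = 256×(1/22)^(2/5) = 74.35 K.
Isochoric: P₃ = P₂(T₃/T₂) = 1.399 × (256/74.35) = 4.818 kPa.

P₃ ≈ 4.82 kPa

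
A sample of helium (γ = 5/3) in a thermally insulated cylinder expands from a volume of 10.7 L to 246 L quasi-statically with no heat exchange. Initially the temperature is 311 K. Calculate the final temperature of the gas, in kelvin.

For a reversible adiabat TV^(γ−1) is constant, so T₂ = T₁ (V₁/V₂)^(γ−1).
T₂ = 311 × (10.7/246)^(2/3) = 38.46 K.

T₂ ≈ 38.5 K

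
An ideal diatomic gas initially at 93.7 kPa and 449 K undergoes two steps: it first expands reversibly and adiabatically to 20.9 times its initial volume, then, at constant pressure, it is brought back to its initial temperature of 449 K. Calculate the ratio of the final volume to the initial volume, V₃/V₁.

For a diatomic ideal gas γ = 7/5.
Adiabatic step: V₂/V₁ = 20.9; T₂ = T₁·(1/20.9)^(2/5) = 133.1 K.
Isobaric step: V₃/V₂ = T₃/T₂ = 449/133.1.
V₃/V₁ = (V₂/V₁)(V₃/V₂) = 20.9 × (449/133.1) = 70.5.

V₃/V₁ ≈ 70.5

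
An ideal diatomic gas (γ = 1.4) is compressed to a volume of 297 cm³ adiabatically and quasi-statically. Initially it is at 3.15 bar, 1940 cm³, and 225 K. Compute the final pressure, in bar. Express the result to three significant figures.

P₂ ≈ 43.6 bar

Since PV^γ is constant along a reversible adiabat, P₂ = P₁ (V₁/V₂)^γ.
P₂ = 3.15 × (1940/297)^(1.4) = 43.59 bar.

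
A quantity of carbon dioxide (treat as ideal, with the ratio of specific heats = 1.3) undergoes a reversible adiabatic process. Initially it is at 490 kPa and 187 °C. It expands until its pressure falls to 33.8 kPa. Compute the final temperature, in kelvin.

Along an adiabat T P^((1−γ)/γ) is constant, so T₂ = T₁ (P₂/P₁)^((γ−1)/γ).
T₁ = 187 °C = 460.1 K.
T₂ = 460.1 × (33.8/490)^(0.231) = 248.3 K.

T₂ ≈ 248 K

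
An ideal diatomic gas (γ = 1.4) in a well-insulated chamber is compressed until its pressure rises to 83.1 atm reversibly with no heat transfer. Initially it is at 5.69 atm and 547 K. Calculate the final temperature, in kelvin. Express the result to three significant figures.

Adiabatic: T₂/T₁ = (P₂/P₁)^((γ−1)/γ).
T₂ = 547 × (83.1/5.69)^(0.286) = 1177 K.

T₂ ≈ 1180 K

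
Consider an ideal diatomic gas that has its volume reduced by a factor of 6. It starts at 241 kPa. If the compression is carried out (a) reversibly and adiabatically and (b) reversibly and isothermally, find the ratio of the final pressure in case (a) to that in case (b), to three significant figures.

P_adiabatic / P_isothermal ≈ 2.05

For a diatomic ideal gas γ = 7/5.
Isothermal: P_b = P₁(V₁/V₂) = 241×6.
Adiabatic: P_a = P₁(V₁/V₂)^γ = 241×6^(7/5).
P_a/P_b = (V₁/V₂)^(γ−1) = 6^(2/5) = 2.048.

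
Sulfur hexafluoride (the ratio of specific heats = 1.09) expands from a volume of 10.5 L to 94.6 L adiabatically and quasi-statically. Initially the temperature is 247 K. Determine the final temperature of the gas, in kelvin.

T₂ ≈ 203 K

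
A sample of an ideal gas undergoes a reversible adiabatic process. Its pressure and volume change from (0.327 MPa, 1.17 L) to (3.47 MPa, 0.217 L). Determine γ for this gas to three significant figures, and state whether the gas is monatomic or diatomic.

PV^γ = const ⇒ γ = ln(P₂/P₁) / ln(V₁/V₂).
γ = ln(3.47/0.327) / ln(1.17/0.217) = 1.402.
γ ≈ 1.40 is close to 7/5, so the gas is diatomic.

γ ≈ 1.40; diatomic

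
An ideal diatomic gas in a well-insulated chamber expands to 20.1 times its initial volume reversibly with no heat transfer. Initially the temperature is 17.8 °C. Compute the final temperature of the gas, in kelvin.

T₂ ≈ 87.6 K

Adiabatic: T₁V₁^(γ−1) = T₂V₂^(γ−1) ⇒ T₂ = T₁ (V₁/V₂)^(γ−1).
For a diatomic ideal gas γ = 7/5, so γ−1 = 2/5.
T₁ = 17.8 °C = 290.9 K.
T₂ = 290.9 × (1/20.1)^(2/5) = 87.61 K.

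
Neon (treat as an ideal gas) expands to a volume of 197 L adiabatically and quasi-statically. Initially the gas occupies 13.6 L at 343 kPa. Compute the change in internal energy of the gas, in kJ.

ΔU ≈ -5.82 kJ

γ = 5/3 for a monatomic ideal gas.
P₂ = P₁(V₁/V₂)^γ = 343×(13.6/197)^(5/3) = 3.985 kPa.
For a reversible adiabat, W_by_gas = (P₁V₁ − P₂V₂)/(γ−1).
W_by = (343000×0.0136 − 3985×0.197) / (2/3) = 5820 J.
Q = 0 ⇒ ΔU = −W_by = -5820 J.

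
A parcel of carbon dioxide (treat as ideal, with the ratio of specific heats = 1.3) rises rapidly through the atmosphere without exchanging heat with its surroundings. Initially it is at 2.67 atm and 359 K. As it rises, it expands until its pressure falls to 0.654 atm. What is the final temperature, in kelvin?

T₂ ≈ 259 K

Adiabatic: T₂/T₁ = (P₂/P₁)^((γ−1)/γ).
T₂ = 359 × (0.654/2.67)^(0.231) = 259.5 K.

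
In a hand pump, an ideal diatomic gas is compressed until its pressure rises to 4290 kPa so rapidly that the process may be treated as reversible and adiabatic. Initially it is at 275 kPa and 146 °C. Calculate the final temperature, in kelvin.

Along an adiabat T P^((1−γ)/γ) is constant, so T₂ = T₁ (P₂/P₁)^((γ−1)/γ).
For a diatomic ideal gas γ = 7/5, so (γ−1)/γ = 2/7.
T₁ = 146 °C = 419.1 K.
T₂ = 419.1 × (4290/275)^(2/7) = 918.9 K.

T₂ ≈ 919 K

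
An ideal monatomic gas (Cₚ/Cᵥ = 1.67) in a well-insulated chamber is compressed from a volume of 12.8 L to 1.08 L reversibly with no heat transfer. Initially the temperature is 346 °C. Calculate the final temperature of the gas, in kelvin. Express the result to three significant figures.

T₂ ≈ 3250 K

Adiabatic: T₁V₁^(γ−1) = T₂V₂^(γ−1) ⇒ T₂ = T₁ (V₁/V₂)^(γ−1).
T₁ = 346 °C = 619.1 K.
T₂ = 619.1 × (12.8/1.08)^(0.67) = 3245 K.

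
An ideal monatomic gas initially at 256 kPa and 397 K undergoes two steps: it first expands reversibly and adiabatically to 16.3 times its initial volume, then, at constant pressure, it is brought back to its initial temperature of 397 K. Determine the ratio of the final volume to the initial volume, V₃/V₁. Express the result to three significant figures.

V₃/V₁ ≈ 105

For a monatomic ideal gas γ = 5/3.
Adiabatic step: V₂/V₁ = 16.3; T₂ = T₁·(1/16.3)^(2/3) = 61.75 K.
Isobaric step: V₃/V₂ = T₃/T₂ = 397/61.75.
V₃/V₁ = (V₂/V₁)(V₃/V₂) = 16.3 × (397/61.75) = 104.8.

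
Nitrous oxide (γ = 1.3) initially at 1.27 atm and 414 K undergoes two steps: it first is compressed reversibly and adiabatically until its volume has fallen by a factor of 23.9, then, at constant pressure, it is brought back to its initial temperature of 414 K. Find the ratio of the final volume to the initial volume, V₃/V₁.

V₃/V₁ ≈ 0.0161

Adiabatic step: V₂/V₁ = 0.04184; T₂ = T₁·23.9^(0.3) = 1073 K.
Isobaric step: V₃/V₂ = T₃/T₂ = 414/1073.
V₃/V₁ = (V₂/V₁)(V₃/V₂) = 0.04184 × (414/1073) = 0.01615.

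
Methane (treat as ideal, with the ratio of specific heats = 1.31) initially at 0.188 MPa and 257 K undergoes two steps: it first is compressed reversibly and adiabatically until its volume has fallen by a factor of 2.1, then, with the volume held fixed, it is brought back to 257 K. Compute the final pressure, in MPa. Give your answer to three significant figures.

P₃ ≈ 0.395 MPa

Adiabatic step (PV^γ = const): P₂ = 0.188×2.1^(1.31) = 0.4969 MPa; T₂ = 257×2.1^(0.31) = 323.5 K.
Isochoric: P₃ = P₂(T₃/T₂) = 0.4969 × (257/323.5) = 0.3948 MPa.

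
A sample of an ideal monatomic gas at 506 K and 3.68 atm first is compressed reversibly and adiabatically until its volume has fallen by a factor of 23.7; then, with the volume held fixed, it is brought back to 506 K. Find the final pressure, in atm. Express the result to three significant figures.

P₃ ≈ 87.2 atm

For a monatomic ideal gas γ = 5/3.
Adiabatic step (PV^γ = const): P₂ = 3.68×23.7^(5/3) = 719.6 atm; T₂ = 506×23.7^(2/3) = 4175 K.
Isochoric: P₃ = P₂(T₃/T₂) = 719.6 × (506/4175) = 87.22 atm.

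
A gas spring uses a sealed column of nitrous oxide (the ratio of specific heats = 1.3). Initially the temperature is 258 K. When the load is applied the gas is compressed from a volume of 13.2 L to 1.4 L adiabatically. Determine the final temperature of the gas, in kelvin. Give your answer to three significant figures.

T₂ ≈ 506 K

For a reversible adiabat TV^(γ−1) is constant, so T₂ = T₁ (V₁/V₂)^(γ−1).
T₂ = 258 × (13.2/1.4)^(0.3) = 505.8 K.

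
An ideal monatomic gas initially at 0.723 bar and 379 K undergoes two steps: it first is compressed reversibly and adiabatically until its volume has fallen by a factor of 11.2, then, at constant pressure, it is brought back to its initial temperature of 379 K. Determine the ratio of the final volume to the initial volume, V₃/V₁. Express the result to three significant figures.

V₃/V₁ ≈ 0.0178

For a monatomic ideal gas γ = 5/3.
Adiabatic step: V₂/V₁ = 0.08929; T₂ = T₁·11.2^(2/3) = 1897 K.
Isobaric step: V₃/V₂ = T₃/T₂ = 379/1897.
V₃/V₁ = (V₂/V₁)(V₃/V₂) = 0.08929 × (379/1897) = 0.01784.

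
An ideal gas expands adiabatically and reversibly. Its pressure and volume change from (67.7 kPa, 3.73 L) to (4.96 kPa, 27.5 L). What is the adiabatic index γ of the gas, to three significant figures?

PV^γ = const ⇒ γ = ln(P₂/P₁) / ln(V₁/V₂).
γ = ln(4.96/67.7) / ln(3.73/27.5) = 1.308.

γ ≈ 1.31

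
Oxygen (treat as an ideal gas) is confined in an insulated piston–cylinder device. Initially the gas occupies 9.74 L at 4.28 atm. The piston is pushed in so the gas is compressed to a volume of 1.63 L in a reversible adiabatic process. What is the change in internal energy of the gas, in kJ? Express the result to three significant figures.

γ = 7/5 for a diatomic ideal gas.
P₂ = P₁(V₁/V₂)^γ = 4.28×(9.74/1.63)^(7/5) = 52.28 atm.
For a reversible adiabat, W_by_gas = (P₁V₁ − P₂V₂)/(γ−1).
W_by = (433700×0.00974 − 5.298×10^6×0.00163) / (2/5) = -11030 J.
Q = 0 ⇒ ΔU = −W_by = 11030 J.

ΔU ≈ 11.0 kJ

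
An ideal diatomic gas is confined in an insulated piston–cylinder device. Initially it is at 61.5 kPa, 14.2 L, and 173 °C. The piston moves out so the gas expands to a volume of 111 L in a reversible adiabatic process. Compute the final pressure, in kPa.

Since PV^γ is constant along a reversible adiabat, P₂ = P₁ (V₁/V₂)^γ.
γ = 7/5 for a diatomic ideal gas.
P₂ = 61.5 × (14.2/111)^(7/5) = 3.456 kPa.

P₂ ≈ 3.46 kPa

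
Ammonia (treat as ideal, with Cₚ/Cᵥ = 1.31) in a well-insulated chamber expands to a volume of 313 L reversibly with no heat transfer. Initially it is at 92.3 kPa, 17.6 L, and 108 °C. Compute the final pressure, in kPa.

P₂ ≈ 2.13 kPa

Adiabatic: P₁V₁^γ = P₂V₂^γ ⇒ P₂ = P₁ (V₁/V₂)^γ.
P₂ = 92.3 × (17.6/313)^(1.31) = 2.126 kPa.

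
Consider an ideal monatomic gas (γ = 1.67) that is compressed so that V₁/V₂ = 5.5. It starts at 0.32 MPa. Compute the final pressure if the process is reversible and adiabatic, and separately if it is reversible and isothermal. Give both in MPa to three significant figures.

adiabatic: 5.52 MPa; isothermal: 1.76 MPa

Isothermal: P₂ = P₁(V₁/V₂) = 0.32×5.5 = 1.76 MPa.
Adiabatic: P₂ = P₁(V₁/V₂)^γ = 0.32×5.5^(1.67) = 5.515 MPa.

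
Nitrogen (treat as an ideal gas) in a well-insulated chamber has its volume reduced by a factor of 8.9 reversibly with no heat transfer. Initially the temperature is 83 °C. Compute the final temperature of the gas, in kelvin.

T₂ ≈ 854 K

For a reversible adiabat TV^(γ−1) is constant, so T₂ = T₁ (V₁/V₂)^(γ−1).
For a diatomic ideal gas γ = 7/5, so γ−1 = 2/5.
T₁ = 83 °C = 356.1 K.
T₂ = 356.1 × 8.9^(2/5) = 853.9 K.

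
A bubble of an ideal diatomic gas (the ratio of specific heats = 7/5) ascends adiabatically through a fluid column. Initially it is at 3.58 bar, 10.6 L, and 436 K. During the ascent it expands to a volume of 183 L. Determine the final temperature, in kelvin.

For a reversible adiabat TV^(γ−1) is constant, so T₂ = T₁ (V₁/V₂)^(γ−1).
T₂ = 436 × (10.6/183)^(2/5) = 139.5 K.

T₂ ≈ 140 K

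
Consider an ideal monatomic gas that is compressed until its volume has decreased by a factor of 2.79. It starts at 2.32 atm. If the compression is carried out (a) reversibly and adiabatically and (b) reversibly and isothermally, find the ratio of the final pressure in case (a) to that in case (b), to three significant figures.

P_adiabatic / P_isothermal ≈ 1.98

For a monatomic ideal gas γ = 5/3.
Isothermal: P_b = P₁(V₁/V₂) = 2.32×2.79.
Adiabatic: P_a = P₁(V₁/V₂)^γ = 2.32×2.79^(5/3).
P_a/P_b = (V₁/V₂)^(γ−1) = 2.79^(2/3) = 1.982.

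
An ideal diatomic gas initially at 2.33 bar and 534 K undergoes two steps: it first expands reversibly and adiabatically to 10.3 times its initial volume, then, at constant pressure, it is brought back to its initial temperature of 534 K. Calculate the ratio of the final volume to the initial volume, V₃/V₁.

V₃/V₁ ≈ 26.2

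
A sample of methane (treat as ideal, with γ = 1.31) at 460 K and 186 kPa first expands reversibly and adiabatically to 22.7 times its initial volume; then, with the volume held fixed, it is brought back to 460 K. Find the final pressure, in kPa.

Adiabatic step (PV^γ = const): P₂ = 186×(1/22.7)^(1.31) = 3.113 kPa; T₂ = 460×(1/22.7)^(0.31) = 174.7 K.
Isochoric: P₃ = P₂(T₃/T₂) = 3.113 × (460/174.7) = 8.194 kPa.

P₃ ≈ 8.19 kPa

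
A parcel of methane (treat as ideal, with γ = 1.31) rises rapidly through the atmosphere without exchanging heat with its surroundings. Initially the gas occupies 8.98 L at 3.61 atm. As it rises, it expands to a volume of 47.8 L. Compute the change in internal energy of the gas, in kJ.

P₂ = P₁(V₁/V₂)^γ = 3.61×(8.98/47.8)^(1.31) = 0.4039 atm.
For a reversible adiabat, W_by_gas = (P₁V₁ − P₂V₂)/(γ−1).
W_by = (365800×0.00898 − 40920×0.0478) / (0.31) = 4286 J.
Q = 0 ⇒ ΔU = −W_by = -4286 J.

ΔU ≈ -4.29 kJ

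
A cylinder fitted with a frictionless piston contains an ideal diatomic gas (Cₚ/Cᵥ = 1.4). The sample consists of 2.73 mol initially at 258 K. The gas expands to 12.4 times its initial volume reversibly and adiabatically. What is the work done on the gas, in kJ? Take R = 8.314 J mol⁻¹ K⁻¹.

Adiabatic: T₁V₁^(γ−1) = T₂V₂^(γ−1) ⇒ T₂ = T₁ (V₁/V₂)^(γ−1).
T₂ = 258 × (1/12.4)^(0.4) = 94.24 K.
Q = 0, so ΔU = W_on_gas = nCᵥΔT with Cᵥ = R/(γ−1) = 20.79 J/(mol·K).
ΔU = 2.73 × 20.79 × (94.24 − 258) = -9292 J.

W ≈ -9.29 kJ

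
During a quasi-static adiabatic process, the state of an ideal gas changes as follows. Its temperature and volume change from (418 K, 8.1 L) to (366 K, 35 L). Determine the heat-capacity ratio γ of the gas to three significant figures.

TV^(γ−1) = const ⇒ γ − 1 = ln(T₂/T₁) / ln(V₁/V₂).
γ = 1 + ln(366/418) / ln(8.1/35) = 1.091.

γ ≈ 1.09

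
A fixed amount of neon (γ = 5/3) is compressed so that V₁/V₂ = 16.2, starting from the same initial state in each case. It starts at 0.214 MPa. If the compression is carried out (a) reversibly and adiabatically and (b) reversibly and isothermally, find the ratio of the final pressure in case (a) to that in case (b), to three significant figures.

P_adiabatic / P_isothermal ≈ 6.40

Isothermal: P_b = P₁(V₁/V₂) = 0.214×16.2.
Adiabatic: P_a = P₁(V₁/V₂)^γ = 0.214×16.2^(5/3).
P_a/P_b = (V₁/V₂)^(γ−1) = 16.2^(2/3) = 6.402.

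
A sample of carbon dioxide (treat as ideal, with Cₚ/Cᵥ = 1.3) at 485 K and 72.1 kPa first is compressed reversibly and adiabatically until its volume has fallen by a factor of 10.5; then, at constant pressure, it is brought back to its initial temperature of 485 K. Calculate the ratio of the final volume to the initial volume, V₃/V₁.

Adiabatic step: V₂/V₁ = 0.09524; T₂ = T₁·10.5^(0.3) = 982 K.
Isobaric step: V₃/V₂ = T₃/T₂ = 485/982.
V₃/V₁ = (V₂/V₁)(V₃/V₂) = 0.09524 × (485/982) = 0.04704.

V₃/V₁ ≈ 0.0470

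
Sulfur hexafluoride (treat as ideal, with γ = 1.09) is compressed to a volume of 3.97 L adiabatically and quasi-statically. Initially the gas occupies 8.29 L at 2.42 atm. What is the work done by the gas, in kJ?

P₂ = P₁(V₁/V₂)^γ = 2.42×(8.29/3.97)^(1.09) = 5.4 atm.
For a reversible adiabat, W_by_gas = (P₁V₁ − P₂V₂)/(γ−1).
W_by = (245200×0.00829 − 547100×0.00397) / (0.09) = -1547 J.

W ≈ -1.55 kJ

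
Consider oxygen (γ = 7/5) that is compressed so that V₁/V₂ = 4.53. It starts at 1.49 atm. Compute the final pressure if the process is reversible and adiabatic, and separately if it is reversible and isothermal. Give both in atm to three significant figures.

adiabatic: 12.4 atm; isothermal: 6.75 atm

Isothermal: P₂ = P₁(V₁/V₂) = 1.49×4.53 = 6.75 atm.
Adiabatic: P₂ = P₁(V₁/V₂)^γ = 1.49×4.53^(7/5) = 12.35 atm.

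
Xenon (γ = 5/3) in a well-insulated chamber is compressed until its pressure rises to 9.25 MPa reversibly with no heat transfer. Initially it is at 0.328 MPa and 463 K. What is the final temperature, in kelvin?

T₂ ≈ 1760 K

Adiabatic: T₂/T₁ = (P₂/P₁)^((γ−1)/γ).
T₂ = 463 × (9.25/0.328)^(2/5) = 1761 K.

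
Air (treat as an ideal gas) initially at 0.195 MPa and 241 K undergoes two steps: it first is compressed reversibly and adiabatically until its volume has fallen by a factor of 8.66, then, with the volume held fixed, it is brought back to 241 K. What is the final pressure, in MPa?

For a diatomic ideal gas γ = 7/5.
Adiabatic step (PV^γ = const): P₂ = 0.195×8.66^(7/5) = 4.005 MPa; T₂ = 241×8.66^(2/5) = 571.5 K.
Isochoric: P₃ = P₂(T₃/T₂) = 4.005 × (241/571.5) = 1.689 MPa.

P₃ ≈ 1.69 MPa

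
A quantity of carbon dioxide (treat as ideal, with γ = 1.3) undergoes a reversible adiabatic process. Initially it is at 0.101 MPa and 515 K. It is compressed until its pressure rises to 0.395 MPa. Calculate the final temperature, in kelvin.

T₂ ≈ 705 K

Along an adiabat T P^((1−γ)/γ) is constant, so T₂ = T₁ (P₂/P₁)^((γ−1)/γ).
T₂ = 515 × (0.395/0.101)^(0.231) = 705.5 K.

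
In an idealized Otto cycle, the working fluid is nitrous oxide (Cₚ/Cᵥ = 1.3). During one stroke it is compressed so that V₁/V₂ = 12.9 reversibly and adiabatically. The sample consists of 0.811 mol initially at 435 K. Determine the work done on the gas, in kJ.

W ≈ 11.3 kJ

For a reversible adiabat TV^(γ−1) is constant, so T₂ = T₁ (V₁/V₂)^(γ−1).
T₂ = 435 × 12.9^(0.3) = 936.8 K.
Q = 0, so ΔU = W_on_gas = nCᵥΔT with Cᵥ = R/(γ−1) = 27.71 J/(mol·K).
ΔU = 0.811 × 27.71 × (936.8 − 435) = 11280 J.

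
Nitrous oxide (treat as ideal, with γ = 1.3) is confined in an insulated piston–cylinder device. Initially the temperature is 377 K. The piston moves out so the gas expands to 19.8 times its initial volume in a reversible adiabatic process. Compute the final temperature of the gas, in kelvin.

T₂ ≈ 154 K

Adiabatic: T₁V₁^(γ−1) = T₂V₂^(γ−1) ⇒ T₂ = T₁ (V₁/V₂)^(γ−1).
T₂ = 377 × (1/19.8)^(0.3) = 153.9 K.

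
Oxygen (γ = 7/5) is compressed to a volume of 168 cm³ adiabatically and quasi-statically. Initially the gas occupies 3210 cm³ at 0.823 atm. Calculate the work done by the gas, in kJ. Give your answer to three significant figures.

P₂ = P₁(V₁/V₂)^γ = 0.823×(3210/168)^(7/5) = 51.18 atm.
For a reversible adiabat, W_by_gas = (P₁V₁ − P₂V₂)/(γ−1).
W_by = (83390×0.00321 − 5.185×10^6×0.000168) / (2/5) = -1509 J.

W ≈ -1.51 kJ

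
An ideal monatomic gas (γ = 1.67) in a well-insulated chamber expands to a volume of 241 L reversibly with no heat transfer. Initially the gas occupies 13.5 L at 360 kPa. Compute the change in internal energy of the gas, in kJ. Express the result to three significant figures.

ΔU ≈ -6.20 kJ

P₂ = P₁(V₁/V₂)^γ = 360×(13.5/241)^(1.67) = 2.924 kPa.
For a reversible adiabat, W_by_gas = (P₁V₁ − P₂V₂)/(γ−1).
W_by = (360000×0.0135 − 2924×0.241) / (0.67) = 6202 J.
Q = 0 ⇒ ΔU = −W_by = -6202 J.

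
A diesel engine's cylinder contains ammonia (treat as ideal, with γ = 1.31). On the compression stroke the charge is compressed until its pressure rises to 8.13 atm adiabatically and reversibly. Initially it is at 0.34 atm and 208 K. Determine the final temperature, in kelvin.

Along an adiabat T P^((1−γ)/γ) is constant, so T₂ = T₁ (P₂/P₁)^((γ−1)/γ).
T₂ = 208 × (8.13/0.34)^(0.237) = 440.9 K.

T₂ ≈ 441 K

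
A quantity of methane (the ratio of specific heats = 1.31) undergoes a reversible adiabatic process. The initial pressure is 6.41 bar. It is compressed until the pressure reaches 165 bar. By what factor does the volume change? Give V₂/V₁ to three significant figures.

V₂/V₁ ≈ 0.0838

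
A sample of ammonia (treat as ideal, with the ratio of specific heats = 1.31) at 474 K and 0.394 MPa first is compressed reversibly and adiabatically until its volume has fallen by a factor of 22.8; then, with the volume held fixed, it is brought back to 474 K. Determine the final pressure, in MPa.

P₃ ≈ 8.98 MPa

Adiabatic step (PV^γ = const): P₂ = 0.394×22.8^(1.31) = 23.68 MPa; T₂ = 474×22.8^(0.31) = 1250 K.
Isochoric: P₃ = P₂(T₃/T₂) = 23.68 × (474/1250) = 8.983 MPa.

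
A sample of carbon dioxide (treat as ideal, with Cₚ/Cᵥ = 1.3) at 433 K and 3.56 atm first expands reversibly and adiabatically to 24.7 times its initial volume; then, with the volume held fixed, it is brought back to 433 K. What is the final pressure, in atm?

P₃ ≈ 0.144 atm

Adiabatic step (PV^γ = const): P₂ = 3.56×(1/24.7)^(1.3) = 0.05507 atm; T₂ = 433×(1/24.7)^(0.3) = 165.5 K.
Isochoric: P₃ = P₂(T₃/T₂) = 0.05507 × (433/165.5) = 0.1441 atm.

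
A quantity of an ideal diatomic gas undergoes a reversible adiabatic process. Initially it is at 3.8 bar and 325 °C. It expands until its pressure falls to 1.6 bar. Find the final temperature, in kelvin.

T₂ ≈ 467 K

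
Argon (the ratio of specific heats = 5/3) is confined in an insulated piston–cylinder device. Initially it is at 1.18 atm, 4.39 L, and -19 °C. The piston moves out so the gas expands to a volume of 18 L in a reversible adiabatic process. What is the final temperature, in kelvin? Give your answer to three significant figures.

Adiabatic: T₁V₁^(γ−1) = T₂V₂^(γ−1) ⇒ T₂ = T₁ (V₁/V₂)^(γ−1).
T₁ = -19 °C = 254.1 K.
T₂ = 254.1 × (4.39/18)^(2/3) = 99.21 K.

T₂ ≈ 99.2 K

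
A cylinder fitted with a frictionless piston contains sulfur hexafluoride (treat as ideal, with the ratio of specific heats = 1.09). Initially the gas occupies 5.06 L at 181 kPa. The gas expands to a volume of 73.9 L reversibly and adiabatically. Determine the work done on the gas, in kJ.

P₂ = P₁(V₁/V₂)^γ = 181×(5.06/73.9)^(1.09) = 9.736 kPa.
For a reversible adiabat, W_by_gas = (P₁V₁ − P₂V₂)/(γ−1).
W_by = (181000×0.00506 − 9736×0.0739) / (0.09) = 2182 J.
W_on_gas = −W_by = -2182 J.

W ≈ -2.18 kJ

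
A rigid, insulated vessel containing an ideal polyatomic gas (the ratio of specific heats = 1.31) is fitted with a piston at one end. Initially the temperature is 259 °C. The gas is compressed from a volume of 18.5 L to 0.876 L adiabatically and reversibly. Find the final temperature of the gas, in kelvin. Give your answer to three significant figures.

Adiabatic: T₁V₁^(γ−1) = T₂V₂^(γ−1) ⇒ T₂ = T₁ (V₁/V₂)^(γ−1).
T₁ = 259 °C = 532.1 K.
T₂ = 532.1 × (18.5/0.876)^(0.31) = 1370 K.

T₂ ≈ 1370 K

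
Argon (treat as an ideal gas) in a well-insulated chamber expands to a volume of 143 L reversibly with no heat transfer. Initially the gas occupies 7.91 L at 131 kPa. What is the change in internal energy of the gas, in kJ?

ΔU ≈ -1.33 kJ

γ = 5/3 for a monatomic ideal gas.
P₂ = P₁(V₁/V₂)^γ = 131×(7.91/143)^(5/3) = 1.052 kPa.
For a reversible adiabat, W_by_gas = (P₁V₁ − P₂V₂)/(γ−1).
W_by = (131000×0.00791 − 1052×0.143) / (2/3) = 1329 J.
Q = 0 ⇒ ΔU = −W_by = -1329 J.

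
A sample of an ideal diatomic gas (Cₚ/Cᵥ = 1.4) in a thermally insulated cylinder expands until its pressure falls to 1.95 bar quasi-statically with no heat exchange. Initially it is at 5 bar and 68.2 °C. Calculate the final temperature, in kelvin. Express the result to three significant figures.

Along an adiabat T P^((1−γ)/γ) is constant, so T₂ = T₁ (P₂/P₁)^((γ−1)/γ).
T₁ = 68.2 °C = 341.3 K.
T₂ = 341.3 × (1.95/5)^(0.286) = 260.8 K.

T₂ ≈ 261 K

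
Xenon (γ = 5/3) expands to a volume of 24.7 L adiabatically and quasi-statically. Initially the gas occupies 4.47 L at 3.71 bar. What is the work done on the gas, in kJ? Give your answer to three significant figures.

P₂ = P₁(V₁/V₂)^γ = 3.71×(4.47/24.7)^(5/3) = 0.2148 bar.
For a reversible adiabat, W_by_gas = (P₁V₁ − P₂V₂)/(γ−1).
W_by = (371000×0.00447 − 21480×0.0247) / (2/3) = 1692 J.
W_on_gas = −W_by = -1692 J.

W ≈ -1.69 kJ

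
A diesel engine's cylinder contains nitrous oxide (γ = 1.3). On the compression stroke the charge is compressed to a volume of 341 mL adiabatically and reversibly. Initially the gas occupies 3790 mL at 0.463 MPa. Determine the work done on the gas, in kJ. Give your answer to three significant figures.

P₂ = P₁(V₁/V₂)^γ = 0.463×(3790/341)^(1.3) = 10.6 MPa.
For a reversible adiabat, W_by_gas = (P₁V₁ − P₂V₂)/(γ−1).
W_by = (463000×0.00379 − 1.06×10^7×0.000341) / (0.3) = -6197 J.
W_on_gas = −W_by = 6197 J.

W ≈ 6.20 kJ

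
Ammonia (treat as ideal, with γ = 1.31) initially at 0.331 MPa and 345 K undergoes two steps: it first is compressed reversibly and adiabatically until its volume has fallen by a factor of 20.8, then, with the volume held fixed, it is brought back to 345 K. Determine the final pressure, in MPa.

P₃ ≈ 6.88 MPa

Adiabatic step (PV^γ = const): P₂ = 0.331×20.8^(1.31) = 17.64 MPa; T₂ = 345×20.8^(0.31) = 883.9 K.
Isochoric: P₃ = P₂(T₃/T₂) = 17.64 × (345/883.9) = 6.885 MPa.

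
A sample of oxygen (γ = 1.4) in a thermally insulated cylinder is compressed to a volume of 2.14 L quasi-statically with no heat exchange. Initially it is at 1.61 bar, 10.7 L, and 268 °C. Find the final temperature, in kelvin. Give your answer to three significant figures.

T₂ ≈ 1030 K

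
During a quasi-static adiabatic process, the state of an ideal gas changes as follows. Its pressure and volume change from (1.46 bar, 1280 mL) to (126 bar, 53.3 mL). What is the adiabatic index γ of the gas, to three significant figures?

γ ≈ 1.40

PV^γ = const ⇒ γ = ln(P₂/P₁) / ln(V₁/V₂).
γ = ln(126/1.46) / ln(1280/53.3) = 1.402.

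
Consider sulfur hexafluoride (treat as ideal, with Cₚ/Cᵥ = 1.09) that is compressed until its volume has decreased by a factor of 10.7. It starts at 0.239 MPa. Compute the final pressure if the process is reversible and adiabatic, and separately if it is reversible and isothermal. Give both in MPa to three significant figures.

adiabatic: 3.17 MPa; isothermal: 2.56 MPa

Isothermal: P₂ = P₁(V₁/V₂) = 0.239×10.7 = 2.557 MPa.
Adiabatic: P₂ = P₁(V₁/V₂)^γ = 0.239×10.7^(1.09) = 3.165 MPa.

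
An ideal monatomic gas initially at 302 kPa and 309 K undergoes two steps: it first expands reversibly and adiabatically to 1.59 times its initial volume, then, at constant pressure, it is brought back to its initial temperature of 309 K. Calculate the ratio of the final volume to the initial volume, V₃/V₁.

V₃/V₁ ≈ 2.17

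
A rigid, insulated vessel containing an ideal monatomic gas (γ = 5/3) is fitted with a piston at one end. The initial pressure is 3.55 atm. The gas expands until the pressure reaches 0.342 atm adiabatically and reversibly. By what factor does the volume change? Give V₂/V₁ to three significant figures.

V₂/V₁ ≈ 4.07

From PV^γ = const, V₂/V₁ = (P₁/P₂)^(1/γ).
V₂/V₁ = (3.55/0.342)^(3/5) = 4.071.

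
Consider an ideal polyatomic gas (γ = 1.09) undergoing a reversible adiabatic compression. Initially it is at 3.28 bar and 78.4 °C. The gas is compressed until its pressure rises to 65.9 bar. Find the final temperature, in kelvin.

Along an adiabat T P^((1−γ)/γ) is constant, so T₂ = T₁ (P₂/P₁)^((γ−1)/γ).
T₁ = 78.4 °C = 351.5 K.
T₂ = 351.5 × (65.9/3.28)^(0.0826) = 450.4 K.

T₂ ≈ 450 K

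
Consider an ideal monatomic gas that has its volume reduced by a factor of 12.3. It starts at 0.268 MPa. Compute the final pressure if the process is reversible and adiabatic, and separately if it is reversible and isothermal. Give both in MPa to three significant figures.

For a monatomic ideal gas γ = 5/3.
Isothermal: P₂ = P₁(V₁/V₂) = 0.268×12.3 = 3.296 MPa.
Adiabatic: P₂ = P₁(V₁/V₂)^γ = 0.268×12.3^(5/3) = 17.56 MPa.

adiabatic: 17.6 MPa; isothermal: 3.30 MPa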